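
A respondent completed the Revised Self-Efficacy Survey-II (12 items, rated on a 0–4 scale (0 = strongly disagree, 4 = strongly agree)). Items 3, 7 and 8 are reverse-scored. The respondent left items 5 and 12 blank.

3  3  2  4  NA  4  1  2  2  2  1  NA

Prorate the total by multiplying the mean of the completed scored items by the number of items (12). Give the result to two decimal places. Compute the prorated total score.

Reverse-coded (on a 0–4 scale, reversed = 4 − raw):
  item 3: 4 − 2 = 2
  item 7: 4 − 1 = 3
  item 8: 4 − 2 = 2
Completed scored items (10 of 12): 3, 3, 2, 4, 4, 3, 2, 2, 2, 1; sum = 26.
Person mean = 26 / 10 ≈ 2.6000
Prorated total = (26 / 10) × 12 = 31.20 (to 2 dp)

31.20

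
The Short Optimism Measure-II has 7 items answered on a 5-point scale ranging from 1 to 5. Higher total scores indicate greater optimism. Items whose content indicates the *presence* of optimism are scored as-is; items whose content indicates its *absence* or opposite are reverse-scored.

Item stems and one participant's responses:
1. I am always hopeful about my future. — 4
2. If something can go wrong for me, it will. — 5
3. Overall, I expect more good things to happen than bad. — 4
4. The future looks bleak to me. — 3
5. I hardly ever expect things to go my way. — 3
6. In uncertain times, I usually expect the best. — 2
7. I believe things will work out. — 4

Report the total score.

Items 2, 4, 5 describe the absence/opposite of optimism → reverse-score.
reversed = (1+5) − raw = 6 − raw.
  item 1: 4
  item 2: 6 − 5 = 1
  item 3: 4
  item 4: 6 − 3 = 3
  item 5: 6 − 3 = 3
  item 6: 2
  item 7: 4
Total = 4 + 1 + 4 + 3 + 3 + 2 + 4 = 21

21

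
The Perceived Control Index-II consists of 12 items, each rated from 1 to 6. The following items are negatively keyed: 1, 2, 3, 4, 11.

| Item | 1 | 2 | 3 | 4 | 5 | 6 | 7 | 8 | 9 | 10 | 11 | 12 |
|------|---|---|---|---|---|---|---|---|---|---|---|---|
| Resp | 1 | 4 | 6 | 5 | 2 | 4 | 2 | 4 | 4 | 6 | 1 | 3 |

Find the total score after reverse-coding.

Negatively keyed items use 7 − raw:
  item 1: 7 − 1 = 6
  item 2: 7 − 4 = 3
  item 3: 7 − 6 = 1
  item 4: 7 − 5 = 2
  item 11: 7 − 1 = 6
After reverse-coding: 6, 3, 1, 2, 2, 4, 2, 4, 4, 6, 6, 3
Total = 6 + 3 + 1 + 2 + 2 + 4 + 2 + 4 + 4 + 6 + 6 + 3 = 43

43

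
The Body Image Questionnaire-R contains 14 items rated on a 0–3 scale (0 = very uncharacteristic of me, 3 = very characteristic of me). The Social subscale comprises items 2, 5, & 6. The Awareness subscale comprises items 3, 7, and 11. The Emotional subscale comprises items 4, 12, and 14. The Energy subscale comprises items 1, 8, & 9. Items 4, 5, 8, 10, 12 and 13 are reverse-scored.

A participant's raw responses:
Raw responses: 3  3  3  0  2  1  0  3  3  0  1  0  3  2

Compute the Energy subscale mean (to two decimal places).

Energy items: 1, 8, 9.
Of these, item 8 is reverse-scored; reverse-coded value = 3 − response.
  item 1: 3
  item 8: 3 − 3 = 0
  item 9: 3
Sum = 3 + 0 + 3 = 6
Mean = 6 / 3 = 2.00

2.00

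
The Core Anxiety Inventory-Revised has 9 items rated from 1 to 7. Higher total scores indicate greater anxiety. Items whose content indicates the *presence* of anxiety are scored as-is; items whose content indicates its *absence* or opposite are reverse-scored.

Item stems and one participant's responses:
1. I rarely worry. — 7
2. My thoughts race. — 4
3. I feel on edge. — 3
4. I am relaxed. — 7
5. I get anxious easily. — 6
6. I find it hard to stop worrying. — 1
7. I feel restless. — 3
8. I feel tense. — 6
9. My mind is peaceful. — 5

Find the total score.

Items 1, 4, 9 describe the absence/opposite of anxiety → reverse-score.
on a 1–7 scale, reversed = 8 − raw.
  item 1: 8 − 7 = 1
  item 2: 4
  item 3: 3
  item 4: 8 − 7 = 1
  item 5: 6
  item 6: 1
  item 7: 3
  item 8: 6
  item 9: 8 − 5 = 3
Total = 1 + 4 + 3 + 1 + 6 + 1 + 3 + 6 + 3 = 28

28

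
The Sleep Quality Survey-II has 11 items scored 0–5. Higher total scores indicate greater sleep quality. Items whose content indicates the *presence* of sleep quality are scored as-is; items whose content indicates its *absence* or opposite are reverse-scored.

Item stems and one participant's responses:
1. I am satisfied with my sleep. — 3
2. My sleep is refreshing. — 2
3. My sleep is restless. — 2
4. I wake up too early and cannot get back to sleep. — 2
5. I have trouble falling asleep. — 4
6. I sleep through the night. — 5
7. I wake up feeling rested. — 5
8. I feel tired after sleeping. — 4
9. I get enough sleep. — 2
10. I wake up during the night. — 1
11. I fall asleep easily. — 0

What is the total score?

29

Items 3, 4, 5, 8, 10 describe the absence/opposite of sleep quality → reverse-score.
reversed = (0+5) − raw = 5 − raw.
  item 1: 3
  item 2: 2
  item 3: 5 − 2 = 3
  item 4: 5 − 2 = 3
  item 5: 5 − 4 = 1
  item 6: 5
  item 7: 5
  item 8: 5 − 4 = 1
  item 9: 2
  item 10: 5 − 1 = 4
  item 11: 0
Total = 3 + 2 + 3 + 3 + 1 + 5 + 5 + 1 + 2 + 4 + 0 = 29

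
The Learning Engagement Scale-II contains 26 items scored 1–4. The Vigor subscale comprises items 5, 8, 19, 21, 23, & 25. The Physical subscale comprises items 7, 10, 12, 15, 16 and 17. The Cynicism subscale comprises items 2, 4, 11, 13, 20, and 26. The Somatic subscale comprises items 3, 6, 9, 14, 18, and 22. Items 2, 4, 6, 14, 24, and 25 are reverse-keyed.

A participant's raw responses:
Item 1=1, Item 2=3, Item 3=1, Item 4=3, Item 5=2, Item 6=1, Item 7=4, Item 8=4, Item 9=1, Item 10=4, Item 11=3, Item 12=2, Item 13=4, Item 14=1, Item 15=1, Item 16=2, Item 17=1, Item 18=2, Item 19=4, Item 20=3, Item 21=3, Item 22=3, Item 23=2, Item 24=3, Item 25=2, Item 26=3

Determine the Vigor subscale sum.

18

Vigor items: 5, 8, 19, 21, 23, 25.
Of these, item 25 is reverse-keyed; reversed = (1+4) − raw = 5 − raw.
  item 5: 2
  item 8: 4
  item 19: 4
  item 21: 3
  item 23: 2
  item 25: 5 − 2 = 3
Sum = 2 + 4 + 4 + 3 + 2 + 3 = 18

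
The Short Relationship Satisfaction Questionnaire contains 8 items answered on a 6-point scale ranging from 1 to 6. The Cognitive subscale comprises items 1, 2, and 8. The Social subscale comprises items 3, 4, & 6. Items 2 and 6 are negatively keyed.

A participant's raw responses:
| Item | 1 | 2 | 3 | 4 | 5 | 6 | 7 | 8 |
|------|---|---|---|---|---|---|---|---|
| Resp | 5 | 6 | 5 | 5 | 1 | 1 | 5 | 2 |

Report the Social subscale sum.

Social items: 3, 4, 6.
Of these, item 6 is negatively keyed; reversed = (1+6) − raw = 7 − raw.
  item 3: 5
  item 4: 5
  item 6: 7 − 1 = 6
Sum = 5 + 5 + 6 = 16

16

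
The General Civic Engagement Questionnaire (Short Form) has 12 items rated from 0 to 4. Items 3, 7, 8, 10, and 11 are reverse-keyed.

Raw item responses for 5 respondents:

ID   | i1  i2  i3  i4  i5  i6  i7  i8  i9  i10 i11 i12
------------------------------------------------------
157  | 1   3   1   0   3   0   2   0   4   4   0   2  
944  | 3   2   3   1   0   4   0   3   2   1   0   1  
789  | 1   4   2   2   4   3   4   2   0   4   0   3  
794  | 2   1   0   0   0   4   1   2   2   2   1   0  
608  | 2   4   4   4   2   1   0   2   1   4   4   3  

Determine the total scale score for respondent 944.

26

Respondent 944 raw: 3, 2, 3, 1, 0, 4, 0, 3, 2, 1, 0, 1.
Reverse-coded (reversed = (0+4) − raw = 4 − raw):
  item 1: 3
  item 2: 2
  item 3: 4 − 3 = 1
  item 4: 1
  item 5: 0
  item 6: 4
  item 7: 4 − 0 = 4
  item 8: 4 − 3 = 1
  item 9: 2
  item 10: 4 − 1 = 3
  item 11: 4 − 0 = 4
  item 12: 1
Sum = 3 + 2 + 1 + 1 + 0 + 4 + 4 + 1 + 2 + 3 + 4 + 1 = 26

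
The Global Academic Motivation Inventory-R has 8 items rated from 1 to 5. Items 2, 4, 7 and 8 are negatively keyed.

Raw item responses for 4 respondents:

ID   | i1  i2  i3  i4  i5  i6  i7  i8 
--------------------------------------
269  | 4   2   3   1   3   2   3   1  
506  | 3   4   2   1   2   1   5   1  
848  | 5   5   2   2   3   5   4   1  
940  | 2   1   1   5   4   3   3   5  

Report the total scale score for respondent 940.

20

Respondent 940 raw: 2, 1, 1, 5, 4, 3, 3, 5.
Reverse-coded (reversed = (1+5) − raw = 6 − raw):
  item 1: 2
  item 2: 6 − 1 = 5
  item 3: 1
  item 4: 6 − 5 = 1
  item 5: 4
  item 6: 3
  item 7: 6 − 3 = 3
  item 8: 6 − 5 = 1
Sum = 2 + 5 + 1 + 1 + 4 + 3 + 3 + 1 = 20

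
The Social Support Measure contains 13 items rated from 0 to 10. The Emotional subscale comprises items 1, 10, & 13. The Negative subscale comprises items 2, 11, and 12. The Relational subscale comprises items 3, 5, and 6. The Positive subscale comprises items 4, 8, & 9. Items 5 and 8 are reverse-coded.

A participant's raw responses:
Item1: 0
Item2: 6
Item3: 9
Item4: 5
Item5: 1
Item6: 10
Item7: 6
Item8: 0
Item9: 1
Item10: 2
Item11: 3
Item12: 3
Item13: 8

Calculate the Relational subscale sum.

28

Relational items: 3, 5, 6.
Of these, item 5 is reverse-coded; reversed = (0+10) − raw = 10 − raw.
  item 3: 9
  item 5: 10 − 1 = 9
  item 6: 10
Sum = 9 + 9 + 10 = 28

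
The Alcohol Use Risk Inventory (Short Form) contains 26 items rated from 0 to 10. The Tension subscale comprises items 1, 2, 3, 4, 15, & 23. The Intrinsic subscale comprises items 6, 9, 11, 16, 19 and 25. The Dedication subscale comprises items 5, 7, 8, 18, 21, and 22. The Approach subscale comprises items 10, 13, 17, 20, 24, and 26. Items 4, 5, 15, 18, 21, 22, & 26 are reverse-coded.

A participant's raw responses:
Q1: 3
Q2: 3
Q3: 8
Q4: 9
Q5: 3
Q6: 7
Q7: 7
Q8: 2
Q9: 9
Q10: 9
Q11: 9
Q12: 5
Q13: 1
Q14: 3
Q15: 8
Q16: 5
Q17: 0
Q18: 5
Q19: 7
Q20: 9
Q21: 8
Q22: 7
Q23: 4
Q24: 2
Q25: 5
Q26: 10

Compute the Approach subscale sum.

Approach items: 10, 13, 17, 20, 24, 26.
Of these, item 26 is reverse-coded; reversed = (0+10) − raw = 10 − raw.
  item 10: 9
  item 13: 1
  item 17: 0
  item 20: 9
  item 24: 2
  item 26: 10 − 10 = 0
Sum = 9 + 1 + 0 + 9 + 2 + 0 = 21

21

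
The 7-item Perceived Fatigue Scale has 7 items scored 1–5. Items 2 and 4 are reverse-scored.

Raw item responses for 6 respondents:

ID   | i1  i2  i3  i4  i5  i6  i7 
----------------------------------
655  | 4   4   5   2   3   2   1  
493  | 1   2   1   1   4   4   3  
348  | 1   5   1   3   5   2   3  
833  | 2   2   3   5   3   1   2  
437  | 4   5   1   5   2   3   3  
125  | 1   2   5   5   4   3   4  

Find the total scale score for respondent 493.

Respondent 493 raw: 1, 2, 1, 1, 4, 4, 3.
Reverse-coded (reverse-coded value = 6 − response):
  item 1: 1
  item 2: 6 − 2 = 4
  item 3: 1
  item 4: 6 − 1 = 5
  item 5: 4
  item 6: 4
  item 7: 3
Sum = 1 + 4 + 1 + 5 + 4 + 4 + 3 = 22

22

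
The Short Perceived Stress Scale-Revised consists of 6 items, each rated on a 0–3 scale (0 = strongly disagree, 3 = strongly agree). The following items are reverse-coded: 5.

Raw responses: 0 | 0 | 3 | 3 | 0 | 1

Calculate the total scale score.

Reverse-coded items (on a 0–3 scale, reversed = 3 − raw):
  item 5: 3 − 0 = 3
Scored responses: 0, 0, 3, 3, 3, 1
Total = 0 + 0 + 3 + 3 + 3 + 1 = 10

10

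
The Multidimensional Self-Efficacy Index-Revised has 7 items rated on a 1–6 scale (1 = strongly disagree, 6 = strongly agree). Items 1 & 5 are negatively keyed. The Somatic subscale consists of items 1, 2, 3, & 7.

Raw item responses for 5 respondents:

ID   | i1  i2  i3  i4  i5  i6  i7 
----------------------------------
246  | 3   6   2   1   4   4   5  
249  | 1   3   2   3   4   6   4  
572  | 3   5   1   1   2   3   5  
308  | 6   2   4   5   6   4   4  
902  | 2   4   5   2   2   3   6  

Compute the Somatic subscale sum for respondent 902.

Respondent 902 raw: 2, 4, 5, 2, 2, 3, 6.
Somatic items: 1, 2, 3, 7.
Reverse-coded (reversed = (1+6) − raw = 7 − raw):
  item 1: 7 − 2 = 5
  item 2: 4
  item 3: 5
  item 7: 6
Sum = 5 + 4 + 5 + 6 = 20

20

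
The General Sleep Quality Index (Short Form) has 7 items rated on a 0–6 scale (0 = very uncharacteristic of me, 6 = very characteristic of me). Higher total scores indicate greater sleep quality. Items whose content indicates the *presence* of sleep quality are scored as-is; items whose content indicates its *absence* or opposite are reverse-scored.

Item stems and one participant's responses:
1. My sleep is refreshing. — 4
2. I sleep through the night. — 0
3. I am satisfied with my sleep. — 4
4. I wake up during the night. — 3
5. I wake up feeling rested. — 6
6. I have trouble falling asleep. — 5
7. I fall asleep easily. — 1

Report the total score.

19

Items 4, 6 describe the absence/opposite of sleep quality → reverse-score.
reversed = (0+6) − raw = 6 − raw.
  item 1: 4
  item 2: 0
  item 3: 4
  item 4: 6 − 3 = 3
  item 5: 6
  item 6: 6 − 5 = 1
  item 7: 1
Total = 4 + 0 + 4 + 3 + 6 + 1 + 1 = 19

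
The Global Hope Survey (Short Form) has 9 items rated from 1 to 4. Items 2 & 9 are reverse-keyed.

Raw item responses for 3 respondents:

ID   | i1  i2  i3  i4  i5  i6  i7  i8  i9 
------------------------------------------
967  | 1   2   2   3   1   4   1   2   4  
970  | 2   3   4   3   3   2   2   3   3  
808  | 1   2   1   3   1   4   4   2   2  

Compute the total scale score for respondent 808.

Respondent 808 raw: 1, 2, 1, 3, 1, 4, 4, 2, 2.
Reverse-coded (reverse-coded value = 5 − response):
  item 1: 1
  item 2: 5 − 2 = 3
  item 3: 1
  item 4: 3
  item 5: 1
  item 6: 4
  item 7: 4
  item 8: 2
  item 9: 5 − 2 = 3
Sum = 1 + 3 + 1 + 3 + 1 + 4 + 4 + 2 + 3 = 22

22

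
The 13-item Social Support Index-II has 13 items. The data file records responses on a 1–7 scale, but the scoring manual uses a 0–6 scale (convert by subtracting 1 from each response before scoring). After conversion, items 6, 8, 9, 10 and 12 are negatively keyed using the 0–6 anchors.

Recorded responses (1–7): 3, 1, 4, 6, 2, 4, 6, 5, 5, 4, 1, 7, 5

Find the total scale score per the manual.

Convert to 0–6: 2, 0, 3, 5, 1, 3, 5, 4, 4, 3, 0, 6, 4
Reverse-coded (on a 0–6 scale, reversed = 6 − raw):
  item 6: 6 − 3 = 3
  item 8: 6 − 4 = 2
  item 9: 6 − 4 = 2
  item 10: 6 − 3 = 3
  item 12: 6 − 6 = 0
Scored: 2, 0, 3, 5, 1, 3, 5, 2, 2, 3, 0, 0, 4
Total = 30

30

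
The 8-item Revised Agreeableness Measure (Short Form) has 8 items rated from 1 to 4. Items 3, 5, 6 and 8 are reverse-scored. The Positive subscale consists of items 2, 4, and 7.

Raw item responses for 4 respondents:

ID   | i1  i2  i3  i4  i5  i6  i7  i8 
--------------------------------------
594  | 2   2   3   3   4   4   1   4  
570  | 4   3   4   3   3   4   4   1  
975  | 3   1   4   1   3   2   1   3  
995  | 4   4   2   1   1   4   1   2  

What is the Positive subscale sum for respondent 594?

Respondent 594 raw: 2, 2, 3, 3, 4, 4, 1, 4.
Positive items: 2, 4, 7.
Reverse-coded (reverse-coded value = 5 − response):
  item 2: 2
  item 4: 3
  item 7: 1
Sum = 2 + 3 + 1 = 6

6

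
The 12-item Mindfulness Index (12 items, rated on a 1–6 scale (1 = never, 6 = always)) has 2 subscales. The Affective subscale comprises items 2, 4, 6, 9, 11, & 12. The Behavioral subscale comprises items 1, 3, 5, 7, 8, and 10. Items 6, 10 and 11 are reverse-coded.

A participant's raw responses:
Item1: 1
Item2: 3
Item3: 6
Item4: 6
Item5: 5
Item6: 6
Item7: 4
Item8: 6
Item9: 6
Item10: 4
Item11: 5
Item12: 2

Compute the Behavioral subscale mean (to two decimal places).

4.17

Behavioral items: 1, 3, 5, 7, 8, 10.
Of these, item 10 is reverse-coded; reverse-coded value = 7 − response.
  item 1: 1
  item 3: 6
  item 5: 5
  item 7: 4
  item 8: 6
  item 10: 7 − 4 = 3
Sum = 1 + 6 + 5 + 4 + 6 + 3 = 25
Mean = 25 / 6 = 4.17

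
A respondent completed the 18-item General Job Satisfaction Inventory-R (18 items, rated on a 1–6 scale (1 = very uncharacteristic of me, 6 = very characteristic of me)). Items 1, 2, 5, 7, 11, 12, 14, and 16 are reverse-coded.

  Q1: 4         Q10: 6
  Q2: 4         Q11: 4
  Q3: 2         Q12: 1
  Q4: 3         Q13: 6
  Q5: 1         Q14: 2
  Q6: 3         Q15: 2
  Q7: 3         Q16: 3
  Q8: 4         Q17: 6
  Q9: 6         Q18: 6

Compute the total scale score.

Apply reverse scoring (on a 1–6 scale, reversed = 7 − raw):
  item 1: 7 − 4 = 3
  item 2: 7 − 4 = 3
  item 5: 7 − 1 = 6
  item 7: 7 − 3 = 4
  item 11: 7 − 4 = 3
  item 12: 7 − 1 = 6
  item 14: 7 − 2 = 5
  item 16: 7 − 3 = 4
Scored responses: 3, 3, 2, 3, 6, 3, 4, 4, 6, 6, 3, 6, 6, 5, 2, 4, 6, 6
Total = 3 + 3 + 2 + 3 + 6 + 3 + 4 + 4 + 6 + 6 + 3 + 6 + 6 + 5 + 2 + 4 + 6 + 6 = 78

78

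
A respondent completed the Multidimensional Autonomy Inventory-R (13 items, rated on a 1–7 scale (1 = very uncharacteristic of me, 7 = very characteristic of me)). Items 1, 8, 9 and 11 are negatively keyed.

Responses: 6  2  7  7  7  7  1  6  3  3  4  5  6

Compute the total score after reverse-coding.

58

Reverse-coded items (on a 1–7 scale, reversed = 8 − raw):
  item 1: 8 − 6 = 2
  item 8: 8 − 6 = 2
  item 9: 8 − 3 = 5
  item 11: 8 − 4 = 4
After reverse-coding: 2, 2, 7, 7, 7, 7, 1, 2, 5, 3, 4, 5, 6
Total = 2 + 2 + 7 + 7 + 7 + 7 + 1 + 2 + 5 + 3 + 4 + 5 + 6 = 58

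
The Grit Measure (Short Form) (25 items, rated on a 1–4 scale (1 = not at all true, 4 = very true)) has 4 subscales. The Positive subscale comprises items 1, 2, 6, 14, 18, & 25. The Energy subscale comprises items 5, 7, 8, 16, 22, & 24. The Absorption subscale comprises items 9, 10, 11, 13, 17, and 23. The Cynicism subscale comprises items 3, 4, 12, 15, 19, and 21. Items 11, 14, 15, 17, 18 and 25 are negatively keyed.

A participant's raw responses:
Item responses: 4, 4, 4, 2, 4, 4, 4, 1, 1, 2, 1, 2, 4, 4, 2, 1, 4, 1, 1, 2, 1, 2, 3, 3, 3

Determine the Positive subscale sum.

Positive items: 1, 2, 6, 14, 18, 25.
Of these, items 14, 18, & 25 are negatively keyed; reverse-coded value = 5 − response.
  item 1: 4
  item 2: 4
  item 6: 4
  item 14: 5 − 4 = 1
  item 18: 5 − 1 = 4
  item 25: 5 − 3 = 2
Sum = 4 + 4 + 4 + 1 + 4 + 2 = 19

19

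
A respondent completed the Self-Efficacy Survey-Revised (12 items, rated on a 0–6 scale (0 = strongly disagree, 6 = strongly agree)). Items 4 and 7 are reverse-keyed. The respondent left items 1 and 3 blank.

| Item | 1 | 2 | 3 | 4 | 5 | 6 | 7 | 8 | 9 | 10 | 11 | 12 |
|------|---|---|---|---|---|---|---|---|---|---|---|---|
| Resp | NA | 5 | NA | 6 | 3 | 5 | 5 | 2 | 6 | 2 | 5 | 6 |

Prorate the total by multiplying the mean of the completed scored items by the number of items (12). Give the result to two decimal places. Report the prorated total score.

42.00

Reverse-coded (reverse-coded value = 6 − response):
  item 4: 6 − 6 = 0
  item 7: 6 − 5 = 1
Completed scored items (10 of 12): 5, 0, 3, 5, 1, 2, 6, 2, 5, 6; sum = 35.
Person mean = 35 / 10 ≈ 3.5000
Prorated total = (35 / 10) × 12 = 42.00 (to 2 dp)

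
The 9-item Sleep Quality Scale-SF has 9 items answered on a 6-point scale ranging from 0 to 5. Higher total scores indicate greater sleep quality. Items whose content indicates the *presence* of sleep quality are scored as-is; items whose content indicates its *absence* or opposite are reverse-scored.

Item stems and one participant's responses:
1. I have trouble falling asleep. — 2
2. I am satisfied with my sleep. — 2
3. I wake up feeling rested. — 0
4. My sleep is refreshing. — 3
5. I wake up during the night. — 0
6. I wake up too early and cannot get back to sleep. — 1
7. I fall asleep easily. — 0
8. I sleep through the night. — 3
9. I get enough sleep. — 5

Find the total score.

25

Items 1, 5, 6 describe the absence/opposite of sleep quality → reverse-score.
reversed = (0+5) − raw = 5 − raw.
  item 1: 5 − 2 = 3
  item 2: 2
  item 3: 0
  item 4: 3
  item 5: 5 − 0 = 5
  item 6: 5 − 1 = 4
  item 7: 0
  item 8: 3
  item 9: 5
Total = 3 + 2 + 0 + 3 + 5 + 4 + 0 + 3 + 5 = 25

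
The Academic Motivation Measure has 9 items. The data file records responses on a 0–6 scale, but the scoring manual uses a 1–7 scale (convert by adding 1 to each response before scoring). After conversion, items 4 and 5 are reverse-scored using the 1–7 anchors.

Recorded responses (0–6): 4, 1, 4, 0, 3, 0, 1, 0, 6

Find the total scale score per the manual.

Convert to 1–7: 5, 2, 5, 1, 4, 1, 2, 1, 7
Reverse-coded (reverse-coded value = 8 − response):
  item 4: 8 − 1 = 7
  item 5: 8 − 4 = 4
Scored: 5, 2, 5, 7, 4, 1, 2, 1, 7
Total = 34

34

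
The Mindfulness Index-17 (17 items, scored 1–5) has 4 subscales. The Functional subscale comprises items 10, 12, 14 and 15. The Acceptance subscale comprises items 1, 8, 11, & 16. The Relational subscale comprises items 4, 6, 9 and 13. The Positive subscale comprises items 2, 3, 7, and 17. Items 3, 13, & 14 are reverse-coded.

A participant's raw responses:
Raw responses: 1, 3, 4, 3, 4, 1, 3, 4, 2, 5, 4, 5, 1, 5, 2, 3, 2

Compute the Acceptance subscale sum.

12

Acceptance items: 1, 8, 11, 16.
  item 1: 1
  item 8: 4
  item 11: 4
  item 16: 3
Sum = 1 + 4 + 4 + 3 = 12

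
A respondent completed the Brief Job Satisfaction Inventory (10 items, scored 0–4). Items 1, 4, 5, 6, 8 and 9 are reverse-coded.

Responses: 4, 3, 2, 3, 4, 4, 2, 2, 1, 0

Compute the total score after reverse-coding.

Reversing items 1, 4, 5, 6, 8, and 9 with 4 − raw:
Total = (4−4) + 3 + 2 + (4−3) + (4−4) + (4−4) + 2 + (4−2) + (4−1) + 0
      = 0 + 3 + 2 + 1 + 0 + 0 + 2 + 2 + 3 + 0 = 13

13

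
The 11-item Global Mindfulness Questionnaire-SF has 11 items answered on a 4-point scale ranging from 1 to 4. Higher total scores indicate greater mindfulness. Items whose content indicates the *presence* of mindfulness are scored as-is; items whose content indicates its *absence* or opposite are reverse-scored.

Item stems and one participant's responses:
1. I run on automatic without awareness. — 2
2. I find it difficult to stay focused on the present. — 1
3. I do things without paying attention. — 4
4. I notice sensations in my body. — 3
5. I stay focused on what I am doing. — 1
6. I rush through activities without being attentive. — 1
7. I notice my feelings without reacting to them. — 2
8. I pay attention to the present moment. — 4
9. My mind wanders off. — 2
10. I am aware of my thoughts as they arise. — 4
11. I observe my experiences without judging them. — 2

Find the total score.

Items 1, 2, 3, 6, 9 describe the absence/opposite of mindfulness → reverse-score.
reversed = (1+4) − raw = 5 − raw.
  item 1: 5 − 2 = 3
  item 2: 5 − 1 = 4
  item 3: 5 − 4 = 1
  item 4: 3
  item 5: 1
  item 6: 5 − 1 = 4
  item 7: 2
  item 8: 4
  item 9: 5 − 2 = 3
  item 10: 4
  item 11: 2
Total = 3 + 4 + 1 + 3 + 1 + 4 + 2 + 4 + 3 + 4 + 2 = 31

31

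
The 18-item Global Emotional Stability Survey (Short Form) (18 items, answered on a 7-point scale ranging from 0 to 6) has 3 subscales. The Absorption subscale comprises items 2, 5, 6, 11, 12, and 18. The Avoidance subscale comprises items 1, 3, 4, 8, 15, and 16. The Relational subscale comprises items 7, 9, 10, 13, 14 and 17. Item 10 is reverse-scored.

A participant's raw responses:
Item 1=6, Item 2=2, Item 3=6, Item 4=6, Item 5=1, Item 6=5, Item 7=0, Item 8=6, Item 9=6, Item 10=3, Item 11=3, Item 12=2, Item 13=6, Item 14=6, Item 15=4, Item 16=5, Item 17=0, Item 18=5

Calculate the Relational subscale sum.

Relational items: 7, 9, 10, 13, 14, 17.
Of these, item 10 is reverse-scored; reversed = (0+6) − raw = 6 − raw.
  item 7: 0
  item 9: 6
  item 10: 6 − 3 = 3
  item 13: 6
  item 14: 6
  item 17: 0
Sum = 0 + 6 + 3 + 6 + 6 + 0 = 21

21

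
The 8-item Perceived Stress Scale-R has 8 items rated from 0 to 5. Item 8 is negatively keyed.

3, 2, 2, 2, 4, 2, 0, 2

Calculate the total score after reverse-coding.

Raw sum = 17. Negatively keyed items: 8; their raw sum = 2.
Each reversal replaces raw with 5 − raw, changing the total by 5 − 2·raw per item.
Total = 17 + 1·5 − 2·2 = 17 + 5 − 4 = 18

18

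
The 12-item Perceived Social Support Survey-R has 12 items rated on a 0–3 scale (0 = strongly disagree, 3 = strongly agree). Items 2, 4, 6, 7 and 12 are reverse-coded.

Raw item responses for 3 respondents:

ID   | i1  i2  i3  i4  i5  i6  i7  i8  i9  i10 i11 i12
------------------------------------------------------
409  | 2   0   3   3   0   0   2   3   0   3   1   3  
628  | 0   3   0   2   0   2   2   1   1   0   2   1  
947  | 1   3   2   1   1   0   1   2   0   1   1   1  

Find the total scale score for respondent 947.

17

Respondent 947 raw: 1, 3, 2, 1, 1, 0, 1, 2, 0, 1, 1, 1.
Reverse-coded (reversed = (0+3) − raw = 3 − raw):
  item 1: 1
  item 2: 3 − 3 = 0
  item 3: 2
  item 4: 3 − 1 = 2
  item 5: 1
  item 6: 3 − 0 = 3
  item 7: 3 − 1 = 2
  item 8: 2
  item 9: 0
  item 10: 1
  item 11: 1
  item 12: 3 − 1 = 2
Sum = 1 + 0 + 2 + 2 + 1 + 3 + 2 + 2 + 0 + 1 + 1 + 2 = 17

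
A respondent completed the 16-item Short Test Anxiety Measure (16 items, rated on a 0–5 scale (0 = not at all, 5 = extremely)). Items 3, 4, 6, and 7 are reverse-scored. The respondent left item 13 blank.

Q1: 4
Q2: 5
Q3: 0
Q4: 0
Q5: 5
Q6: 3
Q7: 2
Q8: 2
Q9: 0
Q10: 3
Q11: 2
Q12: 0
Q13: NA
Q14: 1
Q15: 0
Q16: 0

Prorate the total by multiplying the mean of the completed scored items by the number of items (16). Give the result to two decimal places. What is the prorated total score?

Reverse-coded (reverse-coded value = 5 − response):
  item 3: 5 − 0 = 5
  item 4: 5 − 0 = 5
  item 6: 5 − 3 = 2
  item 7: 5 − 2 = 3
Completed scored items (15 of 16): 4, 5, 5, 5, 5, 2, 3, 2, 0, 3, 2, 0, 1, 0, 0; sum = 37.
Person mean = 37 / 15 ≈ 2.4667
Prorated total = (37 / 15) × 16 = 39.47 (to 2 dp)

39.47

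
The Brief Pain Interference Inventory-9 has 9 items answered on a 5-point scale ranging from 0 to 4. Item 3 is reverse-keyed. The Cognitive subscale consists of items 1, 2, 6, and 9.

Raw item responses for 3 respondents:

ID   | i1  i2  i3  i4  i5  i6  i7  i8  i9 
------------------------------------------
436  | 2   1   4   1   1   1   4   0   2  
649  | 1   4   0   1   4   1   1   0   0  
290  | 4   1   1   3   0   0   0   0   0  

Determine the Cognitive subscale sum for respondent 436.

Respondent 436 raw: 2, 1, 4, 1, 1, 1, 4, 0, 2.
Cognitive items: 1, 2, 6, 9.
Reverse-coded (reverse-coded value = 4 − response):
  item 1: 2
  item 2: 1
  item 6: 1
  item 9: 2
Sum = 2 + 1 + 1 + 2 = 6

6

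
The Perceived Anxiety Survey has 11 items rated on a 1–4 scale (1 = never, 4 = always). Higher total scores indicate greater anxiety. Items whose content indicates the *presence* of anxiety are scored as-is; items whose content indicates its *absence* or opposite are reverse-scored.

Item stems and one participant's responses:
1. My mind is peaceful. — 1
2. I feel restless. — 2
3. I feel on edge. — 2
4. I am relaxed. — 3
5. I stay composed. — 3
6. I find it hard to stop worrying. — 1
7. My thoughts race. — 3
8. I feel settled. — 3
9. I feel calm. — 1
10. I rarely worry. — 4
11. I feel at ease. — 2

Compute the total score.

26

Items 1, 4, 5, 8, 9, 10, 11 describe the absence/opposite of anxiety → reverse-score.
reverse-coded value = 5 − response.
  item 1: 5 − 1 = 4
  item 2: 2
  item 3: 2
  item 4: 5 − 3 = 2
  item 5: 5 − 3 = 2
  item 6: 1
  item 7: 3
  item 8: 5 − 3 = 2
  item 9: 5 − 1 = 4
  item 10: 5 − 4 = 1
  item 11: 5 − 2 = 3
Total = 4 + 2 + 2 + 2 + 2 + 1 + 3 + 2 + 4 + 1 + 3 = 26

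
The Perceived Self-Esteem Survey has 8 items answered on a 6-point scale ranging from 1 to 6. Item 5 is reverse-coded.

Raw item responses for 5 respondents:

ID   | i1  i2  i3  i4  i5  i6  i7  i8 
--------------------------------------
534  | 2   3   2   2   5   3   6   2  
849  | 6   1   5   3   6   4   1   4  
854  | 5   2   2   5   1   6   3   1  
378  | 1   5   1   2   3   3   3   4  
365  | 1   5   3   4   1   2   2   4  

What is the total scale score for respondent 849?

Respondent 849 raw: 6, 1, 5, 3, 6, 4, 1, 4.
Reverse-coded (on a 1–6 scale, reversed = 7 − raw):
  item 1: 6
  item 2: 1
  item 3: 5
  item 4: 3
  item 5: 7 − 6 = 1
  item 6: 4
  item 7: 1
  item 8: 4
Sum = 6 + 1 + 5 + 3 + 1 + 4 + 1 + 4 = 25

25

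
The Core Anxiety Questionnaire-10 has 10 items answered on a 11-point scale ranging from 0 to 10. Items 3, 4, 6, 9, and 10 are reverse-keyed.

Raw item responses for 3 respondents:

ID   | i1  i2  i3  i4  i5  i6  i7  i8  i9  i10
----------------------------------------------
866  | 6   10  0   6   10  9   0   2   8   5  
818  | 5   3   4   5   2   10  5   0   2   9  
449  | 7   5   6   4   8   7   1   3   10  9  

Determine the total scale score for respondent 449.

Respondent 449 raw: 7, 5, 6, 4, 8, 7, 1, 3, 10, 9.
Reverse-coded (reverse-coded value = 10 − response):
  item 1: 7
  item 2: 5
  item 3: 10 − 6 = 4
  item 4: 10 − 4 = 6
  item 5: 8
  item 6: 10 − 7 = 3
  item 7: 1
  item 8: 3
  item 9: 10 − 10 = 0
  item 10: 10 − 9 = 1
Sum = 7 + 5 + 4 + 6 + 8 + 3 + 1 + 3 + 0 + 1 = 38

38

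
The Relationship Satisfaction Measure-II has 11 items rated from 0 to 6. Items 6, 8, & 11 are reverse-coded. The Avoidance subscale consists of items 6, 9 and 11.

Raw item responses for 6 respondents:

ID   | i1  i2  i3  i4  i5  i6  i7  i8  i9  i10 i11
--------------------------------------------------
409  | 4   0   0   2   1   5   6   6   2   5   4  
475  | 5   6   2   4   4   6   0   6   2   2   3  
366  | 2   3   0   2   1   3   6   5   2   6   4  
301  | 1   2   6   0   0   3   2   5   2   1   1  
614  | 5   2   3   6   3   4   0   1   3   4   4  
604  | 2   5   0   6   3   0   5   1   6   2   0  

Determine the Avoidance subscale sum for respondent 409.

Respondent 409 raw: 4, 0, 0, 2, 1, 5, 6, 6, 2, 5, 4.
Avoidance items: 6, 9, 11.
Reverse-coded (on a 0–6 scale, reversed = 6 − raw):
  item 6: 6 − 5 = 1
  item 9: 2
  item 11: 6 − 4 = 2
Sum = 1 + 2 + 2 = 5

5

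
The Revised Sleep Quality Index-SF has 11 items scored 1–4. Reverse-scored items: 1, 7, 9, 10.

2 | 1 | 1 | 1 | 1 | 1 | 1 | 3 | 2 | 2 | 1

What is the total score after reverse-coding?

22

Apply reverse scoring (reversed = (1+4) − raw = 5 − raw):
  item 1: 5 − 2 = 3
  item 7: 5 − 1 = 4
  item 9: 5 − 2 = 3
  item 10: 5 − 2 = 3
Scored responses: 3, 1, 1, 1, 1, 1, 4, 3, 3, 3, 1
Total = 3 + 1 + 1 + 1 + 1 + 1 + 4 + 3 + 3 + 3 + 1 = 22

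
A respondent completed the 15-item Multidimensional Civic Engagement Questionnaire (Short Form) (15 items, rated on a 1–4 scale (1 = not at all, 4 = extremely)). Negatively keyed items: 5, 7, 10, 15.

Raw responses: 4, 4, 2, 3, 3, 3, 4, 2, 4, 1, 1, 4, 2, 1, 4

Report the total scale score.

38

Apply reverse scoring (reversed = (1+4) − raw = 5 − raw):
  item 5: 5 − 3 = 2
  item 7: 5 − 4 = 1
  item 10: 5 − 1 = 4
  item 15: 5 − 4 = 1
Scored responses: 4, 4, 2, 3, 2, 3, 1, 2, 4, 4, 1, 4, 2, 1, 1
Total = 4 + 4 + 2 + 3 + 2 + 3 + 1 + 2 + 4 + 4 + 1 + 4 + 2 + 1 + 1 = 38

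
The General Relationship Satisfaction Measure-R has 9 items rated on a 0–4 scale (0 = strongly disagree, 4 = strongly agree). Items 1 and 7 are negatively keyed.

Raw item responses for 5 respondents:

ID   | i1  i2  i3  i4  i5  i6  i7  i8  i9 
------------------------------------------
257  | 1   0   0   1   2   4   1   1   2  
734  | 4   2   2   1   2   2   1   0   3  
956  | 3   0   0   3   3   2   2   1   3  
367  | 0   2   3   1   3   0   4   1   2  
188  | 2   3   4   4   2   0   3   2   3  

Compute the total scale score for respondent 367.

Respondent 367 raw: 0, 2, 3, 1, 3, 0, 4, 1, 2.
Reverse-coded (reverse-coded value = 4 − response):
  item 1: 4 − 0 = 4
  item 2: 2
  item 3: 3
  item 4: 1
  item 5: 3
  item 6: 0
  item 7: 4 − 4 = 0
  item 8: 1
  item 9: 2
Sum = 4 + 2 + 3 + 1 + 3 + 0 + 0 + 1 + 2 = 16

16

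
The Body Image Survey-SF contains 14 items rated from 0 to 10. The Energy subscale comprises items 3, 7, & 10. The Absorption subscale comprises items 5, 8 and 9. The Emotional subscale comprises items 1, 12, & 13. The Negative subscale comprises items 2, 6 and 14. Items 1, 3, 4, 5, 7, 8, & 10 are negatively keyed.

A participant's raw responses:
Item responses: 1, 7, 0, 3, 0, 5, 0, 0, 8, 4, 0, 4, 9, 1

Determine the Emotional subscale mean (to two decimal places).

7.33

Emotional items: 1, 12, 13.
Of these, item 1 is negatively keyed; reverse-coded value = 10 − response.
  item 1: 10 − 1 = 9
  item 12: 4
  item 13: 9
Sum = 9 + 4 + 9 = 22
Mean = 22 / 3 = 7.33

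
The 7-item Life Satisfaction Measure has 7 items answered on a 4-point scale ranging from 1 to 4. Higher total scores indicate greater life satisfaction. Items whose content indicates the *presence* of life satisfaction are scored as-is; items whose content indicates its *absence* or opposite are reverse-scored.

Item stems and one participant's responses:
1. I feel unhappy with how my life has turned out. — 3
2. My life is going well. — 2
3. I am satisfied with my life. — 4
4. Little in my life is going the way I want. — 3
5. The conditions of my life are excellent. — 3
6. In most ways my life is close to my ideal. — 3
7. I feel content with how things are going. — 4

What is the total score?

20

Items 1, 4 describe the absence/opposite of life satisfaction → reverse-score.
reverse-coded value = 5 − response.
  item 1: 5 − 3 = 2
  item 2: 2
  item 3: 4
  item 4: 5 − 3 = 2
  item 5: 3
  item 6: 3
  item 7: 4
Total = 2 + 2 + 4 + 2 + 3 + 3 + 4 = 20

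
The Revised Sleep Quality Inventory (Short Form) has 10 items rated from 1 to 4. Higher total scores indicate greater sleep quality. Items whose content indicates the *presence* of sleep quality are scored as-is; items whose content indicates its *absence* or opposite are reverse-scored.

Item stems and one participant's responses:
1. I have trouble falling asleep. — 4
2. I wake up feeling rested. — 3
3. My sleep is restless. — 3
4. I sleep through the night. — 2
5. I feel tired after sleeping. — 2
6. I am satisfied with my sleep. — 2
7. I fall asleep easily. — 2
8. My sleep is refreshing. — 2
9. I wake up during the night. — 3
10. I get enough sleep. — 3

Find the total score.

Items 1, 3, 5, 9 describe the absence/opposite of sleep quality → reverse-score.
reverse-coded value = 5 − response.
  item 1: 5 − 4 = 1
  item 2: 3
  item 3: 5 − 3 = 2
  item 4: 2
  item 5: 5 − 2 = 3
  item 6: 2
  item 7: 2
  item 8: 2
  item 9: 5 − 3 = 2
  item 10: 3
Total = 1 + 3 + 2 + 2 + 3 + 2 + 2 + 2 + 2 + 3 = 22

22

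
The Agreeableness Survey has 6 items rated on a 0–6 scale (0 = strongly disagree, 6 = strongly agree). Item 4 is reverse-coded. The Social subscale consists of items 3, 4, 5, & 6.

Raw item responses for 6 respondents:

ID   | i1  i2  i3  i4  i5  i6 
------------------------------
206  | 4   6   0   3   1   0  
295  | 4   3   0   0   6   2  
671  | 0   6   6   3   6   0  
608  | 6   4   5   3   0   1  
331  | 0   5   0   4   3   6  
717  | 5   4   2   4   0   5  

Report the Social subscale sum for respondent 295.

14

Respondent 295 raw: 4, 3, 0, 0, 6, 2.
Social items: 3, 4, 5, 6.
Reverse-coded (reverse-coded value = 6 − response):
  item 3: 0
  item 4: 6 − 0 = 6
  item 5: 6
  item 6: 2
Sum = 0 + 6 + 6 + 2 = 14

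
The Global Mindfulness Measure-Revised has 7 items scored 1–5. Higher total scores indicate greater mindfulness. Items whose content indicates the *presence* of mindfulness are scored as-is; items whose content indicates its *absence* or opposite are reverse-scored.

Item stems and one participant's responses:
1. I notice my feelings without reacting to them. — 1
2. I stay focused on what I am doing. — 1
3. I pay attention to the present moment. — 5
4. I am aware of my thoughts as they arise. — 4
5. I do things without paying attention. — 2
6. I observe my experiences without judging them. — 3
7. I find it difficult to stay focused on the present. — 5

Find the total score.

Items 5, 7 describe the absence/opposite of mindfulness → reverse-score.
on a 1–5 scale, reversed = 6 − raw.
  item 1: 1
  item 2: 1
  item 3: 5
  item 4: 4
  item 5: 6 − 2 = 4
  item 6: 3
  item 7: 6 − 5 = 1
Total = 1 + 1 + 5 + 4 + 4 + 3 + 1 = 19

19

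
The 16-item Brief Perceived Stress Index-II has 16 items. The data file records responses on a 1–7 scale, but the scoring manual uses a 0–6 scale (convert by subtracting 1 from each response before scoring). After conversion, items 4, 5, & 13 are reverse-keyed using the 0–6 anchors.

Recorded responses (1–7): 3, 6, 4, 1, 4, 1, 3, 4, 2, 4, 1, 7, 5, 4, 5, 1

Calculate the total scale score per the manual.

Convert to 0–6: 2, 5, 3, 0, 3, 0, 2, 3, 1, 3, 0, 6, 4, 3, 4, 0
Reverse-coded (on a 0–6 scale, reversed = 6 − raw):
  item 4: 6 − 0 = 6
  item 5: 6 − 3 = 3
  item 13: 6 − 4 = 2
Scored: 2, 5, 3, 6, 3, 0, 2, 3, 1, 3, 0, 6, 2, 3, 4, 0
Total = 43

43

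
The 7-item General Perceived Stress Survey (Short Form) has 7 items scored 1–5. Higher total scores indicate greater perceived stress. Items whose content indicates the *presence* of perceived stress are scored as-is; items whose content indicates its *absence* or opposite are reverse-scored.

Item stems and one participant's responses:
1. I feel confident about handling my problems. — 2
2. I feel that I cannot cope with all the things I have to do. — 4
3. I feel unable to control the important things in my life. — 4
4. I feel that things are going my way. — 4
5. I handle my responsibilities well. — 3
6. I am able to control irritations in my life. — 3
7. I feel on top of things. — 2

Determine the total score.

Items 1, 4, 5, 6, 7 describe the absence/opposite of perceived stress → reverse-score.
on a 1–5 scale, reversed = 6 − raw.
  item 1: 6 − 2 = 4
  item 2: 4
  item 3: 4
  item 4: 6 − 4 = 2
  item 5: 6 − 3 = 3
  item 6: 6 − 3 = 3
  item 7: 6 − 2 = 4
Total = 4 + 4 + 4 + 2 + 3 + 3 + 4 = 24

24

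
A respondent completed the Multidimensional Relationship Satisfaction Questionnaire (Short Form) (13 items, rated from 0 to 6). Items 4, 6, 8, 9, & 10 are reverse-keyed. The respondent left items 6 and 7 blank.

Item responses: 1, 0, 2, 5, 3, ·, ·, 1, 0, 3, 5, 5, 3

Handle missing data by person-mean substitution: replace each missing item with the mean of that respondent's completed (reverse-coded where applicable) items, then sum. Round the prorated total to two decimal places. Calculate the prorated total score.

Reverse-coded (on a 0–6 scale, reversed = 6 − raw):
  item 4: 6 − 5 = 1
  item 8: 6 − 1 = 5
  item 9: 6 − 0 = 6
  item 10: 6 − 3 = 3
Completed scored items (11 of 13): 1, 0, 2, 1, 3, 5, 6, 3, 5, 5, 3; sum = 34.
Person mean = 34 / 11 ≈ 3.0909
Prorated total = (34 / 11) × 13 = 40.18 (to 2 dp)

40.18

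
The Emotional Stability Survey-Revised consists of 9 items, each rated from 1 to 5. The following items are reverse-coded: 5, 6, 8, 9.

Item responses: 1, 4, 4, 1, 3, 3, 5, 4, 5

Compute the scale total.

24

Reverse-coded items (reversed = (1+5) − raw = 6 − raw):
  item 5: 6 − 3 = 3
  item 6: 6 − 3 = 3
  item 8: 6 − 4 = 2
  item 9: 6 − 5 = 1
Scored responses: 1, 4, 4, 1, 3, 3, 5, 2, 1
Total = 1 + 4 + 4 + 1 + 3 + 3 + 5 + 2 + 1 = 24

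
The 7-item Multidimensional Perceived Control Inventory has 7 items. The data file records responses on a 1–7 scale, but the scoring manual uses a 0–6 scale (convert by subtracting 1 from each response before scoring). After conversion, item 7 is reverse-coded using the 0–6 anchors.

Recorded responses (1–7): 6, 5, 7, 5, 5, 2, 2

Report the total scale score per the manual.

Convert to 0–6: 5, 4, 6, 4, 4, 1, 1
Reverse-coded (on a 0–6 scale, reversed = 6 − raw):
  item 7: 6 − 1 = 5
Scored: 5, 4, 6, 4, 4, 1, 5
Total = 29

29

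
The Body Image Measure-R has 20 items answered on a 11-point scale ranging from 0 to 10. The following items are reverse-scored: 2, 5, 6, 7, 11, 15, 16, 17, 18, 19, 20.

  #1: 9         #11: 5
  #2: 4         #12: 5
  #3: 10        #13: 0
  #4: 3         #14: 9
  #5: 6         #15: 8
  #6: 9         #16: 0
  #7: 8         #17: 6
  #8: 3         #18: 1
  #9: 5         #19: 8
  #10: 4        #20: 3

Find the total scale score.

Apply reverse scoring (reverse-coded value = 10 − response):
  item 2: 10 − 4 = 6
  item 5: 10 − 6 = 4
  item 6: 10 − 9 = 1
  item 7: 10 − 8 = 2
  item 11: 10 − 5 = 5
  item 15: 10 − 8 = 2
  item 16: 10 − 0 = 10
  item 17: 10 − 6 = 4
  item 18: 10 − 1 = 9
  item 19: 10 − 8 = 2
  item 20: 10 − 3 = 7
Scored responses: 9, 6, 10, 3, 4, 1, 2, 3, 5, 4, 5, 5, 0, 9, 2, 10, 4, 9, 2, 7
Total = 9 + 6 + 10 + 3 + 4 + 1 + 2 + 3 + 5 + 4 + 5 + 5 + 0 + 9 + 2 + 10 + 4 + 9 + 2 + 7 = 100

100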